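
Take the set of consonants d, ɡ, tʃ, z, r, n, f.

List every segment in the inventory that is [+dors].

ɡ

The [+dorsal] segments here are /ɡ/; the remaining /d, tʃ, z, r, n, f/ are [−dorsal].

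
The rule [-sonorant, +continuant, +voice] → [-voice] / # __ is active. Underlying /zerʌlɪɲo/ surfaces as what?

[serʌlɪɲo]

/z/ satisfies [-sonorant, +continuant, +voice] and sits in # __. The [-voice] counterpart of the voiced alveolar fricative is /s/. Other segments in /zerʌlɪɲo/ either fail the structural description or are not in the environment, so the surface form is [serʌlɪɲo].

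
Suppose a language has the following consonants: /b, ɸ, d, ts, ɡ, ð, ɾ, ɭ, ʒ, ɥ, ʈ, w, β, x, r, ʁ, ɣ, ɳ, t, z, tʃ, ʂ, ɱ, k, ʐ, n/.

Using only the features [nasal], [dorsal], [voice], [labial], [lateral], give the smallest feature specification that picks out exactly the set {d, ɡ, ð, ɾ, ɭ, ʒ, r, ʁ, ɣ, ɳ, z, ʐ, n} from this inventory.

[+voice, -labial]

Every target segment is [+voice], [-labial]; each remaining inventory member fails at least one of these. Each conjunct is needed — [-labial] alone would also admit /ts, ʈ, x, t, …/; [+voice] alone would also admit /b, ɥ, w, β, …/ — and no other single listed feature has exactly this extension, so two is the minimum.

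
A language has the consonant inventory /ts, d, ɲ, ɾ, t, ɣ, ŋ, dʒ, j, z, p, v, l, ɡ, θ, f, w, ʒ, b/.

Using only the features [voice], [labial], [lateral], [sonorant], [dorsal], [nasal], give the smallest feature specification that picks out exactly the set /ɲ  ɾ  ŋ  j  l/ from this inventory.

/ɲ, ɾ, ŋ, j, l/ are all [+sonorant], [−labial], and no other segment in the inventory matches both values. Dropping any one of them over-generates: [−labial] alone would also admit /ts, d, t, ɣ, …/; [+sonorant] alone would also admit /w/. No other single listed feature picks out exactly this set either, so fewer than two features will not do.

[+sonorant, −labial]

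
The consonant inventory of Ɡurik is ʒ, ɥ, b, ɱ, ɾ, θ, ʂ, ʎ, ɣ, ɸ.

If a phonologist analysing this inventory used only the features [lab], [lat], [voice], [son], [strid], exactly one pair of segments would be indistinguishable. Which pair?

Both /ɥ/ and /ɱ/ are [+labial], [-lateral], [+voice], [+sonorant], [-strident]. Since the list omits [nasal], [continuant], [round] and [dorsal] — which do distinguish the labial-palatal glide from the labiodental nasal — this pair collapses; all other pairs remain distinct.

ɥ, ɱ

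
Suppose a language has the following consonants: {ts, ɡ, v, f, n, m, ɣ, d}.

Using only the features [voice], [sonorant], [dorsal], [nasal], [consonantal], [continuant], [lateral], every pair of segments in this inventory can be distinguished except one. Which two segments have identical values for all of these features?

m, n

On the given features, /m/ and /n/ have an identical profile: [+voice], [+sonorant], [−dorsal], [+nasal], [+consonantal], [−continuant], [−lateral]. No other two segments in the inventory coincide on all 7 features. (They do differ in [labial] and [coronal], which are not among the given features.)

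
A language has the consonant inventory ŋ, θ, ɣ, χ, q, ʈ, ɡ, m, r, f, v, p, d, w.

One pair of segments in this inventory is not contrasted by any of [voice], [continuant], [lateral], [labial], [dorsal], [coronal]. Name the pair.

On the given features, /ŋ/ and /ɡ/ have an identical profile: [+voice], [-continuant], [-lateral], [-labial], [+dorsal], [-coronal]. No other two segments in the inventory coincide on all 6 features. (They do differ in [sonorant] and [nasal], which are not among the given features.)

ŋ, ɡ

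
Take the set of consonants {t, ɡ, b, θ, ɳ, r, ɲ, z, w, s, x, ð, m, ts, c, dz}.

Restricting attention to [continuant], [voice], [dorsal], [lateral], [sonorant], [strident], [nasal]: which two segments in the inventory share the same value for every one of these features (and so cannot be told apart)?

m, ɳ

On the given features, /m/ and /ɳ/ have an identical profile: [−continuant], [+voice], [−dorsal], [−lateral], [+sonorant], [−strident], [+nasal]. No other two segments in the inventory coincide on all 7 features. (They do differ in [labial] and [coronal], which are not among the given features.)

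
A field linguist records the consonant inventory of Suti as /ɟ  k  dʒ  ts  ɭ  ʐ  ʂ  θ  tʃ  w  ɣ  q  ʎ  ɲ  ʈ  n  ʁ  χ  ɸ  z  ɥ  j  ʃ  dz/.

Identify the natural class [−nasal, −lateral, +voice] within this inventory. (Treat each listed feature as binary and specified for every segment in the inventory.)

Among the inventory, the [−nasal] segments are /ɟ, k, dʒ, ts, ɭ, ʐ, ʂ, θ, tʃ, w, ɣ, q, ʎ, ʈ, ʁ, χ, ɸ, z, ɥ, j, ʃ, dz/.
Then [−lateral] gives /ɟ, k, dʒ, ts, ʐ, ʂ, θ, tʃ, w, ɣ, q, ʈ, ʁ, χ, ɸ, z, ɥ, j, ʃ, dz/.
Of those, [+voice] leaves /ɟ, dʒ, ʐ, w, ɣ, ʁ, z, ɥ, j, dz/.

ɟ, dʒ, ʐ, w, ɣ, ʁ, z, ɥ, j, dz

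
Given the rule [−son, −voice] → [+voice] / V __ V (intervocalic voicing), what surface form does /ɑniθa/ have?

[ɑniða]

The only segment in the rule's environment that also matches [−son, −voice] is /θ/. Applying [+voice] turns the voiceless dental fricative into /ð/ (voiced dental fricative), giving [ɑniða].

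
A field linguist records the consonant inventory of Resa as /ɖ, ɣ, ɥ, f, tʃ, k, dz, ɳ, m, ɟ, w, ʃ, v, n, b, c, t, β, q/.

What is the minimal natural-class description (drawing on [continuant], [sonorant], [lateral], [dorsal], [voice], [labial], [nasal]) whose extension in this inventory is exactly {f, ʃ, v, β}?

[+continuant, -dorsal]

/f, ʃ, v, β/ are all [+continuant], [-dorsal], and no other segment in the inventory matches both values. Dropping any one of them over-generates: [-dorsal] alone would also admit /ɖ, tʃ, dz, ɳ, …/; [+continuant] alone would also admit /ɣ, ɥ, w/. No other single listed feature picks out exactly this set either, so fewer than two features will not do.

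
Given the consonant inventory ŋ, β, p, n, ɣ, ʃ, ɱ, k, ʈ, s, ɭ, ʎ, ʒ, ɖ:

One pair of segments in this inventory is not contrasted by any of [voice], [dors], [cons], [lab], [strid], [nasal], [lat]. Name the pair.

s, ʃ

Both /s/ and /ʃ/ are [-voice], [-dorsal], [+consonantal], [-labial], [+strident], [-nasal], [-lateral]. Since the list omits [anterior] and [distributed] — which do distinguish the voiceless alveolar fricative from the voiceless postalveolar fricative — this pair collapses; all other pairs remain distinct.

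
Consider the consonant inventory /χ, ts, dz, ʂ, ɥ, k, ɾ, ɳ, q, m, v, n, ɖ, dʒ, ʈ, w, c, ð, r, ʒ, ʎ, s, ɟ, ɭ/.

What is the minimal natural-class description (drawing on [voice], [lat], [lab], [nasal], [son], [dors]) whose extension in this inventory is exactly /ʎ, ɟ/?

[+voice, -lab, +dors]

/ʎ, ɟ/ are all [+voice], [-labial], [+dorsal], and no other segment in the inventory matches all three values. Dropping any one of them over-generates: [-labial, +dorsal] alone would also admit /χ, k, q, c/; [+voice, +dorsal] alone would also admit /ɥ, w/; [+voice, -labial] alone would also admit /dz, ɾ, ɳ, n, …/. No other combination of two listed features picks out exactly this set either, so fewer than three features will not do.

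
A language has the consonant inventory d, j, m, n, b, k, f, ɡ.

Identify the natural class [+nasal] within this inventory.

m, n

The feature [nasal] marks segments produced with velum lowered (airflow through the nose). In this inventory /m, n/ have that property, so they are [+nasal]; /d, j, b, k, f, ɡ/ are [−nasal].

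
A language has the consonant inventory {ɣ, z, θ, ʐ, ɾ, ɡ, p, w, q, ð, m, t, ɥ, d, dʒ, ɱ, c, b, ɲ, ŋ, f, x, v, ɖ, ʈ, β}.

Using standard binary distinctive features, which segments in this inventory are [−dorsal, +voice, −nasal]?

Checking each segment against [−dorsal], [+voice], [−nasal]: /z/ (voiced alveolar fricative), /ʐ/ (voiced retroflex fricative), /ɾ/ (alveolar tap), /ð/ (voiced dental fricative), /d/ (voiced alveolar stop), /dʒ/ (voiced postalveolar affricate), among others, satisfy every feature; every other segment in the inventory fails at least one.

z, ʐ, ɾ, ð, d, dʒ, b, v, ɖ, β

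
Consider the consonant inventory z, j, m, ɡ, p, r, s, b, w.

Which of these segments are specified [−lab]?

z, j, ɡ, r, s

The [−labial] segments here are /z, j, ɡ, r, s/; the remaining /m, p, b, w/ are [+labial].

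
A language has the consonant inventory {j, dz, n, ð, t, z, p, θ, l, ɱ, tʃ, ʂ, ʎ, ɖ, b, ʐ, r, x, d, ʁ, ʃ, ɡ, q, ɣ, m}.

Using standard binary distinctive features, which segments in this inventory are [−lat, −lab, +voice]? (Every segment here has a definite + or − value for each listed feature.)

Checking each segment against [−lateral], [−labial], [+voice]: /j/ (palatal glide), /dz/ (voiced alveolar affricate), /n/ (alveolar nasal), /ð/ (voiced dental fricative), /z/ (voiced alveolar fricative), /ɖ/ (voiced retroflex stop), among others, satisfy every feature; every other segment in the inventory fails at least one.

j, dz, n, ð, z, ɖ, ʐ, r, d, ʁ, ɡ, ɣ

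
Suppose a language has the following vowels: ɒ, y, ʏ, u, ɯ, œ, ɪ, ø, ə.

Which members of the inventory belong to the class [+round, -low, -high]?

œ, ø

Eliminate segments failing any feature: /ɒ/ is [+low]; /y, ʏ, u/ are [+high]; /ɯ, ɪ, ə/ are [-round]. The remaining /œ, ø/ satisfy [+round], [-low], [-high].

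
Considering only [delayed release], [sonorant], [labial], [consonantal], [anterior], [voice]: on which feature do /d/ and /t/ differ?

[voice]

/d/ is the voiced alveolar stop and /t/ is the voiceless alveolar stop. Both are [-delayed release], [-sonorant], [-labial], [+consonantal], [+anterior]. /d/ is [+voice] while /t/ is [-voice], so the distinguishing feature is [voice].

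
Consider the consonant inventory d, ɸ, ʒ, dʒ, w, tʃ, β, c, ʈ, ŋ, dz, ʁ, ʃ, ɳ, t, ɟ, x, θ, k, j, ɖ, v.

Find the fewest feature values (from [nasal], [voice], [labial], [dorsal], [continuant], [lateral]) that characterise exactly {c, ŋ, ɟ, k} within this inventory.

[−continuant, +dorsal]

The class [−continuant], [+dorsal] has exactly /c, ŋ, ɟ, k/ as its extension in this inventory. No smaller conjunction from the listed features achieves this: [+dorsal] alone would also admit /w, ʁ, x, j/; [−continuant] alone would also admit /d, dʒ, tʃ, ʈ, …/; and checking the remaining single features turns up none with this extension.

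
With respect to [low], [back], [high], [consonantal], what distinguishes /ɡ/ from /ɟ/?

[back]

/ɡ/ is the voiced velar stop and /ɟ/ is the voiced palatal stop. Both are [-low], [+high], [+consonantal]. /ɡ/ is [+back] while /ɟ/ is [-back], so the distinguishing feature is [back].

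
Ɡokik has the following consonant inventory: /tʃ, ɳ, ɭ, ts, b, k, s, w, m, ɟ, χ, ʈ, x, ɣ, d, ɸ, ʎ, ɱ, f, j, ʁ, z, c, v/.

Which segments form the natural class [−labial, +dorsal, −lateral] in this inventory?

k, ɟ, χ, x, ɣ, j, ʁ, c

Checking each segment against [−labial], [+dorsal], [−lateral]: /k/ (voiceless velar stop), /ɟ/ (voiced palatal stop), /χ/ (voiceless uvular fricative), /x/ (voiceless velar fricative), /ɣ/ (voiced velar fricative), /j/ (palatal glide), among others, satisfy every feature; every other segment in the inventory fails at least one.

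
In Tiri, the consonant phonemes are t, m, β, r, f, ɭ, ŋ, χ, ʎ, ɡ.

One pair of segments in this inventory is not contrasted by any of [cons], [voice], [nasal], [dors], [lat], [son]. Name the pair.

/t/ (voiceless alveolar stop) and /f/ (voiceless labiodental fricative) are both [+consonantal], [-voice], [-nasal], [-dorsal], [-lateral], [-sonorant], so none of the listed features separates them. (They do differ in [continuant], [labial] and [coronal], which are not among the given features.) Every other pair in the inventory differs on at least one listed feature.

t, f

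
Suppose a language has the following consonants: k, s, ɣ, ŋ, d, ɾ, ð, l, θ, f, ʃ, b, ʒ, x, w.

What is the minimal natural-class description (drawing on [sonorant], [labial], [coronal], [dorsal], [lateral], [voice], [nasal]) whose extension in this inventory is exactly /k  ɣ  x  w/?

The class [-nasal], [+dorsal] has exactly /k, ɣ, x, w/ as its extension in this inventory. No smaller conjunction from the listed features achieves this: [+dorsal] alone would also admit /ŋ/; [-nasal] alone would also admit /s, d, ɾ, ð, …/; and checking the remaining single features turns up none with this extension.

[-nasal, +dorsal]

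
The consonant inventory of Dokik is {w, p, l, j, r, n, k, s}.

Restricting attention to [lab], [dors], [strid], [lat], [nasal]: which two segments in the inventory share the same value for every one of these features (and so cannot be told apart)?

j, k

Both /j/ and /k/ are [-labial], [+dorsal], [-strident], [-lateral], [-nasal]. Since the list omits [sonorant], [voice], [continuant] and [back] — which do distinguish the palatal glide from the voiceless velar stop — this pair collapses; all other pairs remain distinct.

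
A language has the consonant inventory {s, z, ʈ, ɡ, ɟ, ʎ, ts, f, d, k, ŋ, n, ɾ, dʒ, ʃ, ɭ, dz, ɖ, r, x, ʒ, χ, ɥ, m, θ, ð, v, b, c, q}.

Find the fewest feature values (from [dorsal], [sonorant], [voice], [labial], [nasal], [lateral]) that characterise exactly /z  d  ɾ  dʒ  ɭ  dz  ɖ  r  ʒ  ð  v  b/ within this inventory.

[+voice, −nasal, −dorsal]

Every target segment is [+voice], [−nasal], [−dorsal]; each remaining inventory member fails at least one of these. Each conjunct is needed — [−nasal, −dorsal] alone would also admit /s, ʈ, ts, f, …/; [+voice, −dorsal] alone would also admit /n, m/; [+voice, −nasal] alone would also admit /ɡ, ɟ, ʎ, ɥ/ — and no other combination of two listed features has exactly this extension, so three is the minimum.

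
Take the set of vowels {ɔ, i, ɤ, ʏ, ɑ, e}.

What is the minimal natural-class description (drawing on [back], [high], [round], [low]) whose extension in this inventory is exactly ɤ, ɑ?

[+back, −round]

Every target segment is [+back], [−round]; each remaining inventory member fails at least one of these. Each conjunct is needed — [−round] alone would also admit /i, e/; [+back] alone would also admit /ɔ/ — and no other single listed feature has exactly this extension, so two is the minimum.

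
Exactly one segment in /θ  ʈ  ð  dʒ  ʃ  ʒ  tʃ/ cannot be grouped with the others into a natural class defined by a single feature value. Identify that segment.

[distributed] groups all but one: /tʃ, ð, ʒ, θ, ʃ, dʒ/ share [+distributed] while /ʈ/ (voiceless retroflex stop) alone is [−distributed]. Removing any other segment would not leave a single-feature class that excludes it.

ʈ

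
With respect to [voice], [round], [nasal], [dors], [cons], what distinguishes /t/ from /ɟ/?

/t/ (voiceless alveolar stop) and /ɟ/ (voiced palatal stop) agree on [−round], [−nasal], [+consonantal]. They differ on [voice] (/t/ [−], /ɟ/ [+]), [dorsal] (/t/ [−], /ɟ/ [+]).

[voice], [dorsal]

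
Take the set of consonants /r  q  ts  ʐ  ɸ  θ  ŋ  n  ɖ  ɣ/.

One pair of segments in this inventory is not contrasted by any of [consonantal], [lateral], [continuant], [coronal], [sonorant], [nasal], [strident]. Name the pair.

On the given features, /ɸ/ and /ɣ/ have an identical profile: [+consonantal], [−lateral], [+continuant], [−coronal], [−sonorant], [−nasal], [−strident]. No other two segments in the inventory coincide on all 7 features. (They do differ in [voice], [labial] and [dorsal], which are not among the given features.)

ɸ, ɣ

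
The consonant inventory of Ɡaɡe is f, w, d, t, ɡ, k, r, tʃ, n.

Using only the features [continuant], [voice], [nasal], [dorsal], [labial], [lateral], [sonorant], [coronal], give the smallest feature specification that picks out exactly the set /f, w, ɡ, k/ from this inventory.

/f, w, ɡ, k/ are exactly the [−coronal] segments in the inventory, so a single feature suffices.

[−coronal]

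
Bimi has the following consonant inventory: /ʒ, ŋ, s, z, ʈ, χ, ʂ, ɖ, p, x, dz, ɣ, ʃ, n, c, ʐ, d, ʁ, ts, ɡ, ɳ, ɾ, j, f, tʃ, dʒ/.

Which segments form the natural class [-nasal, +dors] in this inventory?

Eliminate segments failing any feature: /ʒ, s, z, ʈ, ʂ, ɖ, p, dz, ʃ, ʐ, d, ts, ɾ, f, tʃ, dʒ/ are [-dorsal]; /ŋ, n, ɳ/ are [+nasal]. The remaining /χ, x, ɣ, c, ʁ, ɡ, j/ satisfy [-nasal], [+dorsal].

χ, x, ɣ, c, ʁ, ɡ, j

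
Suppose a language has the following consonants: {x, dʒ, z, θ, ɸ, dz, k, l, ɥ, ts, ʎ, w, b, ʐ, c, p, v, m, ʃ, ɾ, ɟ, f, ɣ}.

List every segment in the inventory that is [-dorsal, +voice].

dʒ, z, dz, l, b, ʐ, v, m, ɾ

First, the [-dorsal] segments are /dʒ, z, θ, ɸ, dz, l, ts, b, ʐ, p, v, m, ʃ, ɾ, f/.
Of those, [+voice] leaves /dʒ, z, dz, l, b, ʐ, v, m, ɾ/.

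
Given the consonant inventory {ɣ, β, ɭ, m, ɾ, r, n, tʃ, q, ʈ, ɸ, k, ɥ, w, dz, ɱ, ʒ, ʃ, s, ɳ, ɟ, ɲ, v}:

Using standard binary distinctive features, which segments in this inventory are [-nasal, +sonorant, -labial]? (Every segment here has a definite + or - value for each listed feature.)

ɭ, ɾ, r

Among the inventory, the [-nasal] segments are /ɣ, β, ɭ, ɾ, r, tʃ, q, ʈ, ɸ, k, ɥ, w, dz, ʒ, ʃ, s, ɟ, v/.
Within that set, [+sonorant] gives /ɭ, ɾ, r, ɥ, w/.
Within that set, [-labial] leaves /ɭ, ɾ, r/.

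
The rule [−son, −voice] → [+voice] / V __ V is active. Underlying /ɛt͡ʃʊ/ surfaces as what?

[ɛd͡ʒʊ]

The only segment in the rule's environment that also matches [−son, −voice] is /t͡ʃ/. Applying [+voice] turns the voiceless postalveolar affricate into /d͡ʒ/ (voiced postalveolar affricate), giving [ɛd͡ʒʊ].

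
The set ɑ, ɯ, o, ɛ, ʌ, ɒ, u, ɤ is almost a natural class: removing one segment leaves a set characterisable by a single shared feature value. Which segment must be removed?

[back] groups all but one: /o, ɒ, ɑ, u, ʌ, ɤ, ɯ/ share [+back] while /ɛ/ (mid front unrounded lax vowel) alone is [-back]. Removing any other segment would not leave a single-feature class that excludes it.

ɛ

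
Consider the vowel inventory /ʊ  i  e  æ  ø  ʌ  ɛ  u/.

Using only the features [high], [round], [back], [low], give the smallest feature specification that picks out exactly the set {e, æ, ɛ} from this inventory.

/e, æ, ɛ/ are all [-high], [-back], [-round], and no other segment in the inventory matches all three values. Dropping any one of them over-generates: [-back, -round] alone would also admit /i/; [-high, -round] alone would also admit /ʌ/; [-high, -back] alone would also admit /ø/. No other combination of two listed features picks out exactly this set either, so fewer than three features will not do.

[-high, -back, -round]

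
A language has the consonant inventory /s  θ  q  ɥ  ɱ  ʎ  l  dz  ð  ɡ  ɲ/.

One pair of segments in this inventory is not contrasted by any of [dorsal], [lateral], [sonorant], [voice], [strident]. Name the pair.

ɲ, ɥ

/ɲ/ (palatal nasal) and /ɥ/ (labial-palatal glide) are both [+dorsal], [-lateral], [+sonorant], [+voice], [-strident], so none of the listed features separates them. (They do differ in [nasal], [continuant], [labial] and [round], which are not among the given features.) Every other pair in the inventory differs on at least one listed feature.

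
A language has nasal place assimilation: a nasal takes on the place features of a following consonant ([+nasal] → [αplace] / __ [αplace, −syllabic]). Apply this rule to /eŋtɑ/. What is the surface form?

/ŋ/ sits before the [+coronal] consonant /t/, so it takes on [+coronal] and surfaces as /n/. The rest of the form is unaffected: [entɑ].

[entɑ]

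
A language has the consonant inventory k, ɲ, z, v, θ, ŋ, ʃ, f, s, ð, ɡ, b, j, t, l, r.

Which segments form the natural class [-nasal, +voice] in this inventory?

Eliminate segments failing any feature: /k, θ, ʃ, f, s, t/ are [-voice]; /ɲ, ŋ/ are [+nasal]. The remaining /z, v, ð, ɡ, b, j, l, r/ satisfy [-nasal], [+voice].

z, v, ð, ɡ, b, j, l, r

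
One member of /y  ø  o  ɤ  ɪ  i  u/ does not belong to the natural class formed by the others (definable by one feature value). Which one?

ɪ

The remaining segments after removing /ɪ/ share [+tense]; /ɪ/ (high front unrounded lax vowel) is [−tense]. For every other candidate removal, the leftover set fails to share any single feature value that the removed segment lacks.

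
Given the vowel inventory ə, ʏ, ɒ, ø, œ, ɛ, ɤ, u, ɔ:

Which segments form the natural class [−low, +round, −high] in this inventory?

ø, œ, ɔ

First, the [−low] segments are /ə, ʏ, ø, œ, ɛ, ɤ, u, ɔ/.
Intersecting with [+round] gives /ʏ, ø, œ, u, ɔ/.
Within that set, [−high] leaves /ø, œ, ɔ/.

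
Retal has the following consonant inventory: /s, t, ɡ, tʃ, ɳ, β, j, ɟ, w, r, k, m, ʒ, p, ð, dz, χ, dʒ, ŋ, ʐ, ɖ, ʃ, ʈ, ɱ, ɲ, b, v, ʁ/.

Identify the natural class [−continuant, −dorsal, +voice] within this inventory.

ɳ, m, dz, dʒ, ɖ, ɱ, b

Eliminate segments failing any feature: /s, β, j, w, r, ʒ, ð, χ, ʐ, ʃ, v, ʁ/ are [+continuant]; /t, tʃ, p, ʈ/ are [−voice]; /ɡ, ɟ, k, ŋ, ɲ/ are [+dorsal]. The remaining /ɳ, m, dz, dʒ, ɖ, ɱ, b/ satisfy [−continuant], [−dorsal], [+voice].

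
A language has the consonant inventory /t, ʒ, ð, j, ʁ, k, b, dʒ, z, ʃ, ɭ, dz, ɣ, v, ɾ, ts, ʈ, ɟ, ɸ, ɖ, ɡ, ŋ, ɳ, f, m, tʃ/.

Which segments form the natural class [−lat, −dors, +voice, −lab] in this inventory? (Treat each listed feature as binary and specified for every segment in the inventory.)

Among the inventory, the [−lateral] segments are /t, ʒ, ð, j, ʁ, k, b, dʒ, z, ʃ, dz, ɣ, v, ɾ, ts, ʈ, ɟ, ɸ, ɖ, ɡ, ŋ, ɳ, f, m, tʃ/.
Then [−dorsal] gives /t, ʒ, ð, b, dʒ, z, ʃ, dz, v, ɾ, ts, ʈ, ɸ, ɖ, ɳ, f, m, tʃ/.
Then [+voice] gives /ʒ, ð, b, dʒ, z, dz, v, ɾ, ɖ, ɳ, m/.
Then [−labial] leaves /ʒ, ð, dʒ, z, dz, ɾ, ɖ, ɳ/.

ʒ, ð, dʒ, z, dz, ɾ, ɖ, ɳ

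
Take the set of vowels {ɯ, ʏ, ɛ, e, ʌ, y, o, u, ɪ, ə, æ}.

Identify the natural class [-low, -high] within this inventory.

ɛ, e, ʌ, o, ə

Eliminate segments failing any feature: /ɯ, ʏ, y, u, ɪ/ are [+high]; /æ/ is [+low]. The remaining /ɛ, e, ʌ, o, ə/ satisfy [-low], [-high].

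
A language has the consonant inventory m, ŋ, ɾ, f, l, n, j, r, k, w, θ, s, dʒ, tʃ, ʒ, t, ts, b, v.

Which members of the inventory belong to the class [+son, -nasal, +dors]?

Checking each segment against [+sonorant], [-nasal], [+dorsal]: /j/ (palatal glide), /w/ (labial-velar glide) satisfy every feature; every other segment in the inventory fails at least one.

j, w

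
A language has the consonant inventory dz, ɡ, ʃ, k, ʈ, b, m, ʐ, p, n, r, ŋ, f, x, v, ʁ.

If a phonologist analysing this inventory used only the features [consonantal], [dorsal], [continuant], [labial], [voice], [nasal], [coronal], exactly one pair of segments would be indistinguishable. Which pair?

On the given features, /ʐ/ and /r/ have an identical profile: [+consonantal], [-dorsal], [+continuant], [-labial], [+voice], [-nasal], [+coronal]. No other two segments in the inventory coincide on all 7 features. (They do differ in [sonorant], [strident] and [anterior], which are not among the given features.)

ʐ, r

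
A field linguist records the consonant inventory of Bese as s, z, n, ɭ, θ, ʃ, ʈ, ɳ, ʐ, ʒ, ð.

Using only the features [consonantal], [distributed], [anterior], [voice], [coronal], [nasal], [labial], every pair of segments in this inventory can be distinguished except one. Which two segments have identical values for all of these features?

Both /ɭ/ and /ʐ/ are [+consonantal], [-distributed], [-anterior], [+voice], [+coronal], [-nasal], [-labial]. Since the list omits [sonorant], [lateral] and [strident] — which do distinguish the retroflex lateral approximant from the voiced retroflex fricative — this pair collapses; all other pairs remain distinct.

ɭ, ʐ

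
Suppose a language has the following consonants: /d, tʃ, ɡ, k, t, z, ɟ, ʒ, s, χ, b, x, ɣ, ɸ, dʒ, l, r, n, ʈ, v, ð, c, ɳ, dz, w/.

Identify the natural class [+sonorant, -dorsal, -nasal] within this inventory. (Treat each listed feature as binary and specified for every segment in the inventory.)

Eliminate segments failing any feature: /d, tʃ, ɡ, k, t, z, ɟ, ʒ, s, χ, b, x, ɣ, ɸ, dʒ, ʈ, v, ð, c, dz/ are [-sonorant]; /n, ɳ/ are [+nasal]; /w/ is [+dorsal]. The remaining /l, r/ satisfy [+sonorant], [-dorsal], [-nasal].

l, r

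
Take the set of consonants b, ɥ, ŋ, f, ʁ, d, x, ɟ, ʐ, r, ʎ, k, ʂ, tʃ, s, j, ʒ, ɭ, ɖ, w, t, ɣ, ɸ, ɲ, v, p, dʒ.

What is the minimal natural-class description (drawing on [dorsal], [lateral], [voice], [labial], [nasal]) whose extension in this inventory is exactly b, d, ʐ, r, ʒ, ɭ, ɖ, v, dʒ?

[+voice, −dorsal]

Every target segment is [+voice], [−dorsal]; each remaining inventory member fails at least one of these. Each conjunct is needed — [−dorsal] alone would also admit /f, ʂ, tʃ, s, …/; [+voice] alone would also admit /ɥ, ŋ, ʁ, ɟ, …/ — and no other single listed feature has exactly this extension, so two is the minimum.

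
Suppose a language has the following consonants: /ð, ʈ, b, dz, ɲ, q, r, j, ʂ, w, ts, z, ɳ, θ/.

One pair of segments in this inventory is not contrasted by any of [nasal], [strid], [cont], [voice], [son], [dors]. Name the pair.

Both /j/ and /w/ are [−nasal], [−strident], [+continuant], [+voice], [+sonorant], [+dorsal]. Since the list omits [labial], [round] and [back] — which do distinguish the palatal glide from the labial-velar glide — this pair collapses; all other pairs remain distinct.

j, w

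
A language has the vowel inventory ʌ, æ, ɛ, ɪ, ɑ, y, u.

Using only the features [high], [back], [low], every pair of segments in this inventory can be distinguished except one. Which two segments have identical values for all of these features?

/ɪ/ (high front unrounded lax vowel) and /y/ (high front rounded tense vowel) are both [+high], [−back], [−low], so none of the listed features separates them. (They do differ in [labial], [round] and [tense], which are not among the given features.) Every other pair in the inventory differs on at least one listed feature.

ɪ, y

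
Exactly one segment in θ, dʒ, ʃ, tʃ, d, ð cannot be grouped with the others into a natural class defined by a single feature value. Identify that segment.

/θ, ð, ʃ, tʃ, dʒ/ are all [+distributed], but /d/ (voiced alveolar stop) is [−distributed]. No other single segment can be removed to leave a set sharing one feature value that the removed segment lacks, so /d/ is the odd one out.

d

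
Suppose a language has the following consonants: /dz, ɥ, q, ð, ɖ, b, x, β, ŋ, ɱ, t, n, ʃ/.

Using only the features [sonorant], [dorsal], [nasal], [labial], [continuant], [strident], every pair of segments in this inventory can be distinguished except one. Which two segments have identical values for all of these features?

Both /t/ and /ɖ/ are [−sonorant], [−dorsal], [−nasal], [−labial], [−continuant], [−strident]. Since the list omits [voice] and [anterior] — which do distinguish the voiceless alveolar stop from the voiced retroflex stop — this pair collapses; all other pairs remain distinct.

t, ɖ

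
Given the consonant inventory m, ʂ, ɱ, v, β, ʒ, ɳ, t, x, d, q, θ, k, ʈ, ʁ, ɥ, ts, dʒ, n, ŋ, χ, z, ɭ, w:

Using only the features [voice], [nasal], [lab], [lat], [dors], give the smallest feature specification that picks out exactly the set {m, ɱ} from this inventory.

The class [+nasal], [+labial] has exactly /m, ɱ/ as its extension in this inventory. No smaller conjunction from the listed features achieves this: [+labial] alone would also admit /v, β, ɥ, w/; [+nasal] alone would also admit /ɳ, n, ŋ/; and checking the remaining single features turns up none with this extension.

[+nasal, +lab]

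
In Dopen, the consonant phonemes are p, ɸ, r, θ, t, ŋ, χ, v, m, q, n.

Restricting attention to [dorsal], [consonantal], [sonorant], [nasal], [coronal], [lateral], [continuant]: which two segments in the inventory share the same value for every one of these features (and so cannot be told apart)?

On the given features, /v/ and /ɸ/ have an identical profile: [-dorsal], [+consonantal], [-sonorant], [-nasal], [-coronal], [-lateral], [+continuant]. No other two segments in the inventory coincide on all 7 features. (They do differ in [voice], which is not among the given features.)

v, ɸ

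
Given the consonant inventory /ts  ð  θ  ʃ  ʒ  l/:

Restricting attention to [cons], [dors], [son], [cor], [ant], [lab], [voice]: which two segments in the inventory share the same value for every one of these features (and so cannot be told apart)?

/θ/ (voiceless dental fricative) and /ts/ (voiceless alveolar affricate) are both [+consonantal], [-dorsal], [-sonorant], [+coronal], [+anterior], [-labial], [-voice], so none of the listed features separates them. (They do differ in [continuant], [strident] and [distributed], which are not among the given features.) Every other pair in the inventory differs on at least one listed feature.

θ, ts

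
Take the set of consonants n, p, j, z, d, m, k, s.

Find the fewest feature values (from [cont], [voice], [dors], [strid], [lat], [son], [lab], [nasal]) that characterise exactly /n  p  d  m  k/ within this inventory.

/n, p, d, m, k/ are exactly the [-continuant] segments in the inventory, so a single feature suffices.

[-cont]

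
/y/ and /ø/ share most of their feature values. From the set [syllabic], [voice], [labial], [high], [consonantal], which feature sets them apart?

The two segments share [+syllabic], [+voice], [+labial], [-consonantal]. The only feature from the list on which they differ: /y/ is [+high] while /ø/ is [-high].

[high]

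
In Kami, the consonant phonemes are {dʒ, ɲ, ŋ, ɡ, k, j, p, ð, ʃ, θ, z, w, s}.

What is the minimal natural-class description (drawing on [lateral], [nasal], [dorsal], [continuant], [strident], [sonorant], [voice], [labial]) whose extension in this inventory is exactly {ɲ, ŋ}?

Every target segment is [+nasal] and no other inventory member is, so one feature is enough.

[+nasal]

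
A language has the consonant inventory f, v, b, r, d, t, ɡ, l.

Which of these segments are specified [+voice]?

v, b, r, d, ɡ, l

The feature [voice] marks segments produced with vocal-fold vibration. In this inventory /v, b, r, d, ɡ, l/ have that property, so they are [+voice]; /f, t/ are [−voice].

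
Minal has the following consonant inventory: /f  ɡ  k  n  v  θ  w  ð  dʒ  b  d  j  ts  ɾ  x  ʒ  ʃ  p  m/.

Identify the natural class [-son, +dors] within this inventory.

The [-sonorant] segments are /f, ɡ, k, v, θ, ð, dʒ, b, d, ts, x, ʒ, ʃ, p/.
Then [+dorsal] leaves /ɡ, k, x/.

ɡ, k, x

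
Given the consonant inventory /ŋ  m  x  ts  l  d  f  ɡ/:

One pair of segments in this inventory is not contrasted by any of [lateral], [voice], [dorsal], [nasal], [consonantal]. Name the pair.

Both /f/ and /ts/ are [−lateral], [−voice], [−dorsal], [−nasal], [+consonantal]. Since the list omits [continuant], [labial] and [coronal] — which do distinguish the voiceless labiodental fricative from the voiceless alveolar affricate — this pair collapses; all other pairs remain distinct.

f, ts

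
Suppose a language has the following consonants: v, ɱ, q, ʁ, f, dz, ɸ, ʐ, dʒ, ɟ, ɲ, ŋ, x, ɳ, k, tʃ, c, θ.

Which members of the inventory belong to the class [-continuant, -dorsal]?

ɱ, dz, dʒ, ɳ, tʃ

Checking each segment against [-continuant], [-dorsal]: /ɱ/ (labiodental nasal), /dz/ (voiced alveolar affricate), /dʒ/ (voiced postalveolar affricate), /ɳ/ (retroflex nasal), /tʃ/ (voiceless postalveolar affricate) satisfy every feature; every other segment in the inventory fails at least one.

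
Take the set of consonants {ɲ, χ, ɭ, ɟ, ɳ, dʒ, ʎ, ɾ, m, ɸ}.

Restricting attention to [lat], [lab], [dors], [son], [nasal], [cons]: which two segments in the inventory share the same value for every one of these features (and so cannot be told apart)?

ɟ, χ

On the given features, /ɟ/ and /χ/ have an identical profile: [−lateral], [−labial], [+dorsal], [−sonorant], [−nasal], [+consonantal]. No other two segments in the inventory coincide on all 6 features. (They do differ in [voice], [continuant], [high] and [back], which are not among the given features.)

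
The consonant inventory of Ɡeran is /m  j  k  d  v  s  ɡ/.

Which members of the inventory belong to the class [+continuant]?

The feature [continuant] marks segments produced without complete oral closure. In this inventory /j, v, s/ have that property, so they are [+continuant]; /m, k, d, ɡ/ are [-continuant].

j, v, s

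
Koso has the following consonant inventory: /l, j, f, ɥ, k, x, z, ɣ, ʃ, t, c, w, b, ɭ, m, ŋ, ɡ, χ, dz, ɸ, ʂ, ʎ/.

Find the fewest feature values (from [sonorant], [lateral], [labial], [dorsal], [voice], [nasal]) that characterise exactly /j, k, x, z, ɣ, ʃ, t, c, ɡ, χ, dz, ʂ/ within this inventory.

Every target segment is [-nasal], [-lateral], [-labial]; each remaining inventory member fails at least one of these. Each conjunct is needed — [-lateral, -labial] alone would also admit /ŋ/; [-nasal, -labial] alone would also admit /l, ɭ, ʎ/; [-nasal, -lateral] alone would also admit /f, ɥ, w, b, …/ — and no other combination of two listed features has exactly this extension, so three is the minimum.

[-nasal, -lateral, -labial]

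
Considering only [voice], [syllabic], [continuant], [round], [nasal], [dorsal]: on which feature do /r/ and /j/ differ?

/r/ (alveolar trill) and /j/ (palatal glide) agree on [+voice], [-syllabic], [+continuant], [-round], [-nasal]. They differ on [dorsal] (/r/ [-], /j/ [+]).

[dorsal]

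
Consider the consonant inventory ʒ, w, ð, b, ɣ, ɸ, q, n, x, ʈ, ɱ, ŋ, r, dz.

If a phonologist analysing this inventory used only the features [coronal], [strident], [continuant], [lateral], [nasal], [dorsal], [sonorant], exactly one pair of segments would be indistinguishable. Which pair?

ɣ, x

Both /ɣ/ and /x/ are [−coronal], [−strident], [+continuant], [−lateral], [−nasal], [+dorsal], [−sonorant]. Since the list omits [voice] — which does distinguish the voiced velar fricative from the voiceless velar fricative — this pair collapses; all other pairs remain distinct.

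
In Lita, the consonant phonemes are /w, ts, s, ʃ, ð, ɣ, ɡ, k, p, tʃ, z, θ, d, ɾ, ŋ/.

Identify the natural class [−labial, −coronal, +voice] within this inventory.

ɣ, ɡ, ŋ

Checking each segment against [−labial], [−coronal], [+voice]: /ɣ/ (voiced velar fricative), /ɡ/ (voiced velar stop), /ŋ/ (velar nasal) satisfy every feature; every other segment in the inventory fails at least one.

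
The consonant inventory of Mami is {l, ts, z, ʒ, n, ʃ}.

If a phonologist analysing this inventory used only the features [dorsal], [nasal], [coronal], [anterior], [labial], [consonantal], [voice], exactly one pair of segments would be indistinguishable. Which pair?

/l/ (alveolar lateral approximant) and /z/ (voiced alveolar fricative) are both [−dorsal], [−nasal], [+coronal], [+anterior], [−labial], [+consonantal], [+voice], so none of the listed features separates them. (They do differ in [sonorant], [lateral] and [strident], which are not among the given features.) Every other pair in the inventory differs on at least one listed feature.

l, z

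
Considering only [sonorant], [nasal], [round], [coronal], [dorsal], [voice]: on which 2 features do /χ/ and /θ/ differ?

/χ/ (voiceless uvular fricative) and /θ/ (voiceless dental fricative) agree on [-sonorant], [-nasal], [-round], [-voice]. They differ on [coronal] (/χ/ [-], /θ/ [+]), [dorsal] (/χ/ [+], /θ/ [-]).

[coronal], [dorsal]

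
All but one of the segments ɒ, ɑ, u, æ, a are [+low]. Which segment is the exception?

Every segment except /u/ is [+low]. /u/ (high back rounded tense vowel) is [-low], so it is the exception.

u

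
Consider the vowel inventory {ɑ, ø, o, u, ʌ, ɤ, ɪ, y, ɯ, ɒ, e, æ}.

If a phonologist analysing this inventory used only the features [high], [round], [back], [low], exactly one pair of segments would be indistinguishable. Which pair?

On the given features, /ʌ/ and /ɤ/ have an identical profile: [−high], [−round], [+back], [−low]. No other two segments in the inventory coincide on all 4 features. (They do differ in [tense], which is not among the given features.)

ʌ, ɤ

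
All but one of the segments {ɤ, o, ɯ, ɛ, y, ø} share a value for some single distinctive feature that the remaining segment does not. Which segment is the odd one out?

ɛ

The remaining segments after removing /ɛ/ share [+tense]; /ɛ/ (mid front unrounded lax vowel) is [−tense]. For every other candidate removal, the leftover set fails to share any single feature value that the removed segment lacks.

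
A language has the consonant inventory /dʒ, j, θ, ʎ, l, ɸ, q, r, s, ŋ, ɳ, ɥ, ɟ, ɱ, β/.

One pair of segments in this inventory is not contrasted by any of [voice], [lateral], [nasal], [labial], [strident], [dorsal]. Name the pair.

ɟ, j

On the given features, /ɟ/ and /j/ have an identical profile: [+voice], [−lateral], [−nasal], [−labial], [−strident], [+dorsal]. No other two segments in the inventory coincide on all 6 features. (They do differ in [sonorant] and [continuant], which are not among the given features.)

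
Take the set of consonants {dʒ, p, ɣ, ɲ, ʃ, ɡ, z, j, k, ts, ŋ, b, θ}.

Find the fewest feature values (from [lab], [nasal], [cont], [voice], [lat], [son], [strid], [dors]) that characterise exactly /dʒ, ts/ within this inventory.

/dʒ, ts/ are all [−continuant], [+strident], and no other segment in the inventory matches both values. Dropping any one of them over-generates: [+strident] alone would also admit /ʃ, z/; [−continuant] alone would also admit /p, ɲ, ɡ, k, …/. No other single listed feature picks out exactly this set either, so fewer than two features will not do.

[−cont, +strid]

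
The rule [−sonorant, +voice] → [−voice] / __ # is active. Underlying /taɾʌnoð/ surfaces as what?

[taɾʌnoθ]

Only the final segment /ð/ is both word-final and matches the structural description. It is a voiced dental fricative, so [−sonorant, +voice] holds; changing it to [−voice] with all other features held fixed yields /θ/ (voiceless dental fricative). No other segment meets both the structural description and the environment, so the output is [taɾʌnoθ].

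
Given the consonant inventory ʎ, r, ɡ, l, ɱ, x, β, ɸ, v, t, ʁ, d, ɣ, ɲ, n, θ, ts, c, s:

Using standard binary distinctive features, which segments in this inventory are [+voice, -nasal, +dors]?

ʎ, ɡ, ʁ, ɣ

Eliminate segments failing any feature: /r, l, β, v, d/ are [-dorsal]; /ɱ, ɲ, n/ are [+nasal]; /x, ɸ, t, θ, ts, c, s/ are [-voice]. The remaining /ʎ, ɡ, ʁ, ɣ/ satisfy [+voice], [-nasal], [+dorsal].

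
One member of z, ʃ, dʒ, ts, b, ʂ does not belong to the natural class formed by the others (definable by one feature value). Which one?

/ts, ʂ, z, dʒ, ʃ/ are all [+strident], but /b/ (voiced bilabial stop) is [-strident]. No other single segment can be removed to leave a set sharing one feature value that the removed segment lacks, so /b/ is the odd one out.

b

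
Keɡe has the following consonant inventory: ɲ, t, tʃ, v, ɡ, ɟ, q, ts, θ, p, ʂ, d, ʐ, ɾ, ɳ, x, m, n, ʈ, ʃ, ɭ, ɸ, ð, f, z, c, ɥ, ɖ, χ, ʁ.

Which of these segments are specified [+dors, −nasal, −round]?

Checking each segment against [+dorsal], [−nasal], [−round]: /ɡ/ (voiced velar stop), /ɟ/ (voiced palatal stop), /q/ (voiceless uvular stop), /x/ (voiceless velar fricative), /c/ (voiceless palatal stop), /χ/ (voiceless uvular fricative), among others, satisfy every feature; every other segment in the inventory fails at least one.

ɡ, ɟ, q, x, c, χ, ʁ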